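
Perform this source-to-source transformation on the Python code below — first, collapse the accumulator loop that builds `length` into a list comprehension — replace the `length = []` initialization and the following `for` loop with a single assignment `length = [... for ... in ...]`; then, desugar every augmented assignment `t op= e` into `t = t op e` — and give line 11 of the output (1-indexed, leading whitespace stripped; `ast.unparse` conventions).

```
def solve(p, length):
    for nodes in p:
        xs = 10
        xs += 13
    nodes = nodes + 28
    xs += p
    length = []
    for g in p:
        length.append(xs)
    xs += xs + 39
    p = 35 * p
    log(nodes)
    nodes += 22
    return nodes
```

Transformed code:
def solve(p, length):
    for nodes in p:
        xs = 10
        xs = xs + 13
    nodes = nodes + 28
    xs = xs + p
    length = [xs for g in p]
    xs = xs + (xs + 39)
    p = 35 * p
    log(nodes)
    nodes = nodes + 22
    return nodes

nodes = nodes + 22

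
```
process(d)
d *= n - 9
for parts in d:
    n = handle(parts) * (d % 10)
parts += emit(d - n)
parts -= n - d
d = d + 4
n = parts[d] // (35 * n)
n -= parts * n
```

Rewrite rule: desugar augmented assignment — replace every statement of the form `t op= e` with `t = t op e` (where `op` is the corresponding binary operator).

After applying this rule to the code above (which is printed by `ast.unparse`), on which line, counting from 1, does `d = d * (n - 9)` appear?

Transformed code:
process(d)
d = d * (n - 9)
for parts in d:
    n = handle(parts) * (d % 10)
parts = parts + emit(d - n)
parts = parts - (n - d)
d = d + 4
n = parts[d] // (35 * n)
n = n - parts * n

2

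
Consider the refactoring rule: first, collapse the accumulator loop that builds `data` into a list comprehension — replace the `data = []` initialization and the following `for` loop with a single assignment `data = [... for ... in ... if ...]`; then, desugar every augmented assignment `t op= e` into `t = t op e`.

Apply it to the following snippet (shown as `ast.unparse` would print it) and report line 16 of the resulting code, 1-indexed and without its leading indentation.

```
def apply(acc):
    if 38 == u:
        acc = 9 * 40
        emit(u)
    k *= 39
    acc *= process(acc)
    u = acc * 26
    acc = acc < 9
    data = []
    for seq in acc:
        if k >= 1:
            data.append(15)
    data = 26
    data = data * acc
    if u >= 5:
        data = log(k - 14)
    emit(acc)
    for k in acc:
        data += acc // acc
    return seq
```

data = data + acc // acc

Transformed code:
def apply(acc):
    if 38 == u:
        acc = 9 * 40
        emit(u)
    k = k * 39
    acc = acc * process(acc)
    u = acc * 26
    acc = acc < 9
    data = [15 for seq in acc if k >= 1]
    data = 26
    data = data * acc
    if u >= 5:
        data = log(k - 14)
    emit(acc)
    for k in acc:
        data = data + acc // acc
    return seq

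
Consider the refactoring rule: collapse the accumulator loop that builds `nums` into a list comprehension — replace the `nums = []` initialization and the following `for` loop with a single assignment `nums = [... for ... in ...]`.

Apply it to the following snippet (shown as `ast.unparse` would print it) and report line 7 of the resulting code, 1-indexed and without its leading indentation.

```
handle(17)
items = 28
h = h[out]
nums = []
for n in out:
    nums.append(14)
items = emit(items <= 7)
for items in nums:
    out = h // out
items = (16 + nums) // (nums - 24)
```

Transformed code:
handle(17)
items = 28
h = h[out]
nums = [14 for n in out]
items = emit(items <= 7)
for items in nums:
    out = h // out
items = (16 + nums) // (nums - 24)

out = h // out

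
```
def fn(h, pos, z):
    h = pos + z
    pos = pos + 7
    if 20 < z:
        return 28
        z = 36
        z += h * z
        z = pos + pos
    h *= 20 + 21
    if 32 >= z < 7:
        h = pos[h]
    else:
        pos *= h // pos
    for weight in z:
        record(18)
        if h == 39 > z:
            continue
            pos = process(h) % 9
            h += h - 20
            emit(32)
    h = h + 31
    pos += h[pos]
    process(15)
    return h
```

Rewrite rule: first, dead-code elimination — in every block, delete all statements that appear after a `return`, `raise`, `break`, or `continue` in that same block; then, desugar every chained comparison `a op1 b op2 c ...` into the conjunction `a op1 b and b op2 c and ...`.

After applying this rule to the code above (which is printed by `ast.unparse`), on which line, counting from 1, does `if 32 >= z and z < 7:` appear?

Transformed code:
def fn(h, pos, z):
    h = pos + z
    pos = pos + 7
    if 20 < z:
        return 28
    h *= 20 + 21
    if 32 >= z and z < 7:
        h = pos[h]
    else:
        pos *= h // pos
    for weight in z:
        record(18)
        if h == 39 and 39 > z:
            continue
    h = h + 31
    pos += h[pos]
    process(15)
    return h

7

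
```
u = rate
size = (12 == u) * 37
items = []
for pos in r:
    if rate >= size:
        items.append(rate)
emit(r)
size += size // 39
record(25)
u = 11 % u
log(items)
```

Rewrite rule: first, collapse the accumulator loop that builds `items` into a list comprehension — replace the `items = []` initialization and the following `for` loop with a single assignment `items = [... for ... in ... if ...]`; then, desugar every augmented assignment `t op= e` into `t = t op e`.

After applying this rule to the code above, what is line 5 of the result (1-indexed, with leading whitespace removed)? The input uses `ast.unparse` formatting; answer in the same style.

Transformed code:
u = rate
size = (12 == u) * 37
items = [rate for pos in r if rate >= size]
emit(r)
size = size + size // 39
record(25)
u = 11 % u
log(items)

size = size + size // 39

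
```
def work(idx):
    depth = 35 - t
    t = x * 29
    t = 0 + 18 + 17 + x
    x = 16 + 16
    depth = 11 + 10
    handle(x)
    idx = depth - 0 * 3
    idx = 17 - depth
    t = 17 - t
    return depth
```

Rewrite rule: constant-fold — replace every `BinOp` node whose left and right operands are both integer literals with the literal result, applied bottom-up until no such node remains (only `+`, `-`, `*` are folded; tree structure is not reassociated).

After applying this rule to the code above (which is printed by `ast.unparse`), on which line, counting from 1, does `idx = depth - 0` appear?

8

Transformed code:
def work(idx):
    depth = 35 - t
    t = x * 29
    t = 35 + x
    x = 32
    depth = 21
    handle(x)
    idx = depth - 0
    idx = 17 - depth
    t = 17 - t
    return depth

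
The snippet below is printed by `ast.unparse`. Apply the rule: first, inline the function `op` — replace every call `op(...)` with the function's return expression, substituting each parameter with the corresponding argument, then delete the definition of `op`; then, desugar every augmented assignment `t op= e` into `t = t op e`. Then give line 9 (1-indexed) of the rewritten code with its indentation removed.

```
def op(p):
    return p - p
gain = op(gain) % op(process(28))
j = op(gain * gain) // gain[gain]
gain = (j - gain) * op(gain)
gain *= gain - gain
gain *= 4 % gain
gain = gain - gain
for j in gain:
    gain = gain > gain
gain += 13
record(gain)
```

gain = gain + 13

Transformed code:
gain = (gain - gain) % (process(28) - process(28))
j = (gain * gain - gain * gain) // gain[gain]
gain = (j - gain) * (gain - gain)
gain = gain * (gain - gain)
gain = gain * (4 % gain)
gain = gain - gain
for j in gain:
    gain = gain > gain
gain = gain + 13
record(gain)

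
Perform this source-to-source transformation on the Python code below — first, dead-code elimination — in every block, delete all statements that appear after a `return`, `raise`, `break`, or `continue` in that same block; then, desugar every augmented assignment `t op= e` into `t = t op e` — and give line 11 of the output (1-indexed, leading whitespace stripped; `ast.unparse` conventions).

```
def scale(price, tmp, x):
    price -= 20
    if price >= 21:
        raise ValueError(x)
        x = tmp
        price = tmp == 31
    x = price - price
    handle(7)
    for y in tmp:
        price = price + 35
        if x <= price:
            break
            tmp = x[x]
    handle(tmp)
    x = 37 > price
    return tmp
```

Transformed code:
def scale(price, tmp, x):
    price = price - 20
    if price >= 21:
        raise ValueError(x)
    x = price - price
    handle(7)
    for y in tmp:
        price = price + 35
        if x <= price:
            break
    handle(tmp)
    x = 37 > price
    return tmp

handle(tmp)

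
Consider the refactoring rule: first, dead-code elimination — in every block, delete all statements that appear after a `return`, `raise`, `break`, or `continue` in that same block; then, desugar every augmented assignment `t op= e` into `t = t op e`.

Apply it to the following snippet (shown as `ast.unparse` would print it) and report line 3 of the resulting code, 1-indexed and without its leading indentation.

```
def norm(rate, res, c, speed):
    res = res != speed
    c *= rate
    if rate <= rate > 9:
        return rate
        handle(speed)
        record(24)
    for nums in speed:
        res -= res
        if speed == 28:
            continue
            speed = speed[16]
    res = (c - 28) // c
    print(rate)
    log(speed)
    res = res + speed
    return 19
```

c = c * rate

Transformed code:
def norm(rate, res, c, speed):
    res = res != speed
    c = c * rate
    if rate <= rate > 9:
        return rate
    for nums in speed:
        res = res - res
        if speed == 28:
            continue
    res = (c - 28) // c
    print(rate)
    log(speed)
    res = res + speed
    return 19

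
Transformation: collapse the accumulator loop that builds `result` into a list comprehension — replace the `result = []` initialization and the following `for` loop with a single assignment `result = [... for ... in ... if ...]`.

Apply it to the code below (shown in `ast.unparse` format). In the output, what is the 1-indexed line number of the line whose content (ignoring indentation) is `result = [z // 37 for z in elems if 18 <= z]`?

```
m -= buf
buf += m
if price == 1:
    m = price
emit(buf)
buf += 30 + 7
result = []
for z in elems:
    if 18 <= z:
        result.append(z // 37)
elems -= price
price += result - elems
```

Transformed code:
m -= buf
buf += m
if price == 1:
    m = price
emit(buf)
buf += 30 + 7
result = [z // 37 for z in elems if 18 <= z]
elems -= price
price += result - elems

7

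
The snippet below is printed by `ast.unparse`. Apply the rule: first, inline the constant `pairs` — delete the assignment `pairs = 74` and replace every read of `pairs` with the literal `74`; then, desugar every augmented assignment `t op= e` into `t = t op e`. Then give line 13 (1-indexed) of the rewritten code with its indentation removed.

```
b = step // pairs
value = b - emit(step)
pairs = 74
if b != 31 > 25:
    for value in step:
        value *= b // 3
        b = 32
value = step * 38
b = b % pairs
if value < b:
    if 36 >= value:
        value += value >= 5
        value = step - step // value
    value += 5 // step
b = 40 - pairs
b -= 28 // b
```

value = value + 5 // step

Transformed code:
b = step // 74
value = b - emit(step)
if b != 31 > 25:
    for value in step:
        value = value * (b // 3)
        b = 32
value = step * 38
b = b % 74
if value < b:
    if 36 >= value:
        value = value + (value >= 5)
        value = step - step // value
    value = value + 5 // step
b = 40 - 74
b = b - 28 // b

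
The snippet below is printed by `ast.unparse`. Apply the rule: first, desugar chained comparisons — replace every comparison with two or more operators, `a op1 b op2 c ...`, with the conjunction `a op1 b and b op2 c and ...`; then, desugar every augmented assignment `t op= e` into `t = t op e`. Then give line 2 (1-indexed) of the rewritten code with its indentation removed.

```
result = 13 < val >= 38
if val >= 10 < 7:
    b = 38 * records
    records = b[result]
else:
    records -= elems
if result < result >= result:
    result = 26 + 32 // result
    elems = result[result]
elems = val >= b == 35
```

Transformed code:
result = 13 < val and val >= 38
if val >= 10 and 10 < 7:
    b = 38 * records
    records = b[result]
else:
    records = records - elems
if result < result and result >= result:
    result = 26 + 32 // result
    elems = result[result]
elems = val >= b and b == 35

if val >= 10 and 10 < 7:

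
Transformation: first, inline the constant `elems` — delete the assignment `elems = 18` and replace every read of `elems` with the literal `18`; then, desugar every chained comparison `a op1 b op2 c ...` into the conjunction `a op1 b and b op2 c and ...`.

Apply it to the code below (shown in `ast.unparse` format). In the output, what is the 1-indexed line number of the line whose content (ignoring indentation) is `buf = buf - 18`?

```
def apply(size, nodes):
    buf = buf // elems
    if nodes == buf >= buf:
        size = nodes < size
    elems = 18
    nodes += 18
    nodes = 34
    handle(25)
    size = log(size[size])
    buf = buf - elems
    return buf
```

Transformed code:
def apply(size, nodes):
    buf = buf // 18
    if nodes == buf and buf >= buf:
        size = nodes < size
    nodes += 18
    nodes = 34
    handle(25)
    size = log(size[size])
    buf = buf - 18
    return buf

9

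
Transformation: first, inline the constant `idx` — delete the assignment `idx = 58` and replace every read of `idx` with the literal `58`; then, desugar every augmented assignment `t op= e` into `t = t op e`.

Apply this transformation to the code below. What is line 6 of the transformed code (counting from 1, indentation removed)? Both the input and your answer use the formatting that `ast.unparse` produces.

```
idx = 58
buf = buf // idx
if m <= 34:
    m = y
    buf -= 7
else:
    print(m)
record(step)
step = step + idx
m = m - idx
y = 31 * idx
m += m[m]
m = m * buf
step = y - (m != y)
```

Transformed code:
buf = buf // 58
if m <= 34:
    m = y
    buf = buf - 7
else:
    print(m)
record(step)
step = step + 58
m = m - 58
y = 31 * 58
m = m + m[m]
m = m * buf
step = y - (m != y)

print(m)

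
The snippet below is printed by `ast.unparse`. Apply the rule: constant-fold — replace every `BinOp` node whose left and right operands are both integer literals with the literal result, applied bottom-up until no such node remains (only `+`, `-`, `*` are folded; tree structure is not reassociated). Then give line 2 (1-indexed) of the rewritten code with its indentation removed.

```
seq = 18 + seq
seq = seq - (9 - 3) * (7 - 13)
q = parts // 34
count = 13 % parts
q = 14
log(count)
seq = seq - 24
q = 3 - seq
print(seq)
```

seq = seq - -36

Transformed code:
seq = 18 + seq
seq = seq - -36
q = parts // 34
count = 13 % parts
q = 14
log(count)
seq = seq - 24
q = 3 - seq
print(seq)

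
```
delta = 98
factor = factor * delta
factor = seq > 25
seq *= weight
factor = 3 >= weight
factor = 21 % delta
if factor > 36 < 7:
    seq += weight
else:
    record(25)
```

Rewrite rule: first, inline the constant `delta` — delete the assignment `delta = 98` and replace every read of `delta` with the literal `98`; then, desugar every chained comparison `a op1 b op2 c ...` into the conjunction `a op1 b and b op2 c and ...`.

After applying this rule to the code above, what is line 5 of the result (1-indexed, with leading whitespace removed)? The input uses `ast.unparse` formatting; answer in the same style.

Transformed code:
factor = factor * 98
factor = seq > 25
seq *= weight
factor = 3 >= weight
factor = 21 % 98
if factor > 36 and 36 < 7:
    seq += weight
else:
    record(25)

factor = 21 % 98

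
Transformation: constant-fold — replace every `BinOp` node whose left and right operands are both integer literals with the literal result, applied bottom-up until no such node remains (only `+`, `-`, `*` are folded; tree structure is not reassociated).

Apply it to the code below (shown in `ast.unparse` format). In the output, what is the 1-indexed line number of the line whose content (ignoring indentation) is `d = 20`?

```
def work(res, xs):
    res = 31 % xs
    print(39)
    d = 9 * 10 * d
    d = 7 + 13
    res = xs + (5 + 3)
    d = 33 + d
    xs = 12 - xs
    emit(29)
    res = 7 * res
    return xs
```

Transformed code:
def work(res, xs):
    res = 31 % xs
    print(39)
    d = 90 * d
    d = 20
    res = xs + 8
    d = 33 + d
    xs = 12 - xs
    emit(29)
    res = 7 * res
    return xs

5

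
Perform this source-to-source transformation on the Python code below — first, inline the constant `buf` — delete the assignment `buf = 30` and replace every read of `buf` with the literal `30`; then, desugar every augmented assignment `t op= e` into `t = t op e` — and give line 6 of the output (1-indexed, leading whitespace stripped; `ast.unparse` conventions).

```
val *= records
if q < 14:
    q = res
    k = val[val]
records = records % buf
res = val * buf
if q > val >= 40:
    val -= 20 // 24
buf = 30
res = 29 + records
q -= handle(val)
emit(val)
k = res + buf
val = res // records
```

Transformed code:
val = val * records
if q < 14:
    q = res
    k = val[val]
records = records % 30
res = val * 30
if q > val >= 40:
    val = val - 20 // 24
res = 29 + records
q = q - handle(val)
emit(val)
k = res + 30
val = res // records

res = val * 30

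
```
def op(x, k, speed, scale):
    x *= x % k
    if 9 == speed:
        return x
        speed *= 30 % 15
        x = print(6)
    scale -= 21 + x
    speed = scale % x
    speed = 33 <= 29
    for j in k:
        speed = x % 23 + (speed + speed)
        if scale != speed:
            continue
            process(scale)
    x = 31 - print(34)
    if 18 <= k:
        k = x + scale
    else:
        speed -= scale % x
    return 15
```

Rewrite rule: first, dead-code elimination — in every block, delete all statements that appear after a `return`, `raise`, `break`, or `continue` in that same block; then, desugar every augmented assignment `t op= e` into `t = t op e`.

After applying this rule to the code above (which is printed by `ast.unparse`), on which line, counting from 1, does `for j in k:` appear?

8

Transformed code:
def op(x, k, speed, scale):
    x = x * (x % k)
    if 9 == speed:
        return x
    scale = scale - (21 + x)
    speed = scale % x
    speed = 33 <= 29
    for j in k:
        speed = x % 23 + (speed + speed)
        if scale != speed:
            continue
    x = 31 - print(34)
    if 18 <= k:
        k = x + scale
    else:
        speed = speed - scale % x
    return 15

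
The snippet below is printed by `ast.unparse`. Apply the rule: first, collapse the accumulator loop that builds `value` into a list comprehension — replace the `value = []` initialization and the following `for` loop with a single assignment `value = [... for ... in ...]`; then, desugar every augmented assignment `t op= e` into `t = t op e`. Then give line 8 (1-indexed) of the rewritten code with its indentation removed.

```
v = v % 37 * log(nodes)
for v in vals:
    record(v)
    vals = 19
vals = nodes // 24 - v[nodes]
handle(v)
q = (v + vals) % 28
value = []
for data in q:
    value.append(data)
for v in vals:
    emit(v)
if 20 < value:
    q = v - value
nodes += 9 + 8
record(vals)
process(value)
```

value = [data for data in q]

Transformed code:
v = v % 37 * log(nodes)
for v in vals:
    record(v)
    vals = 19
vals = nodes // 24 - v[nodes]
handle(v)
q = (v + vals) % 28
value = [data for data in q]
for v in vals:
    emit(v)
if 20 < value:
    q = v - value
nodes = nodes + (9 + 8)
record(vals)
process(value)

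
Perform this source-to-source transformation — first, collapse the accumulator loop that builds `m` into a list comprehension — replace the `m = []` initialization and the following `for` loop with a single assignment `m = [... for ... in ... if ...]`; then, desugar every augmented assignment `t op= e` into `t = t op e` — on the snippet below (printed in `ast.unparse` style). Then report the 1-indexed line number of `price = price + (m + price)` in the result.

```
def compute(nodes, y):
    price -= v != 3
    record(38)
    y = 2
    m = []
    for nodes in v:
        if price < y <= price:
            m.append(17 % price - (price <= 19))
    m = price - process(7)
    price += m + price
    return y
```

Transformed code:
def compute(nodes, y):
    price = price - (v != 3)
    record(38)
    y = 2
    m = [17 % price - (price <= 19) for nodes in v if price < y <= price]
    m = price - process(7)
    price = price + (m + price)
    return y

7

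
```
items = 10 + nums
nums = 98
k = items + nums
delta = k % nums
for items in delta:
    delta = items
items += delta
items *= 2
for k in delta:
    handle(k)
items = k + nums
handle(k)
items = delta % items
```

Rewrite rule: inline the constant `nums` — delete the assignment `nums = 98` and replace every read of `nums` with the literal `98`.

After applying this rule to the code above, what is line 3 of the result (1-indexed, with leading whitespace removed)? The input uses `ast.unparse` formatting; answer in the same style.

delta = k % 98

Transformed code:
items = 10 + 98
k = items + 98
delta = k % 98
for items in delta:
    delta = items
items += delta
items *= 2
for k in delta:
    handle(k)
items = k + 98
handle(k)
items = delta % items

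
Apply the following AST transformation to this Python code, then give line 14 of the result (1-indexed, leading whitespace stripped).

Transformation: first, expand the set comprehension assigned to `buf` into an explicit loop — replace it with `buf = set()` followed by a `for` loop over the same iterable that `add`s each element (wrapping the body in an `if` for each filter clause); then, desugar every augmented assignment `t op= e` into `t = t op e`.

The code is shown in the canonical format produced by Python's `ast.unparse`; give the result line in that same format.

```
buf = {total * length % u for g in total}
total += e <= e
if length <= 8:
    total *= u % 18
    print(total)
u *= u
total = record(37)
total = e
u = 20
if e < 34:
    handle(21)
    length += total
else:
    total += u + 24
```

Transformed code:
buf = set()
for g in total:
    buf.add(total * length % u)
total = total + (e <= e)
if length <= 8:
    total = total * (u % 18)
    print(total)
u = u * u
total = record(37)
total = e
u = 20
if e < 34:
    handle(21)
    length = length + total
else:
    total = total + (u + 24)

length = length + total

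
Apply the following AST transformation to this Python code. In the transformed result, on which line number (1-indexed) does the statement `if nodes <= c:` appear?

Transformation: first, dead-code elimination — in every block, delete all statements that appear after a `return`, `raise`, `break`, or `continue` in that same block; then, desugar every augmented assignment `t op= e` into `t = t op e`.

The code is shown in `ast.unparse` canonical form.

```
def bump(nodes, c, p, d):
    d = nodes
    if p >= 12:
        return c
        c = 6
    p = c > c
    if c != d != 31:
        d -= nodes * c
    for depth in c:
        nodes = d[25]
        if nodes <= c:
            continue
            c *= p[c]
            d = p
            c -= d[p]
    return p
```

10

Transformed code:
def bump(nodes, c, p, d):
    d = nodes
    if p >= 12:
        return c
    p = c > c
    if c != d != 31:
        d = d - nodes * c
    for depth in c:
        nodes = d[25]
        if nodes <= c:
            continue
    return p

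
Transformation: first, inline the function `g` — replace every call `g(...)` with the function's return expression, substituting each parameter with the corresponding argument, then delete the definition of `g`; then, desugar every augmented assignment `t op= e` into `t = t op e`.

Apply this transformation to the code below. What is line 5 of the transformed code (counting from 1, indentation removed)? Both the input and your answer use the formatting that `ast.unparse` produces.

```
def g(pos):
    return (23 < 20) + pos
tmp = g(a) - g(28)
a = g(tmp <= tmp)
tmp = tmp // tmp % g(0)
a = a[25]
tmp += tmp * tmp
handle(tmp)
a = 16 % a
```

Transformed code:
tmp = (23 < 20) + a - ((23 < 20) + 28)
a = (23 < 20) + (tmp <= tmp)
tmp = tmp // tmp % ((23 < 20) + 0)
a = a[25]
tmp = tmp + tmp * tmp
handle(tmp)
a = 16 % a

tmp = tmp + tmp * tmp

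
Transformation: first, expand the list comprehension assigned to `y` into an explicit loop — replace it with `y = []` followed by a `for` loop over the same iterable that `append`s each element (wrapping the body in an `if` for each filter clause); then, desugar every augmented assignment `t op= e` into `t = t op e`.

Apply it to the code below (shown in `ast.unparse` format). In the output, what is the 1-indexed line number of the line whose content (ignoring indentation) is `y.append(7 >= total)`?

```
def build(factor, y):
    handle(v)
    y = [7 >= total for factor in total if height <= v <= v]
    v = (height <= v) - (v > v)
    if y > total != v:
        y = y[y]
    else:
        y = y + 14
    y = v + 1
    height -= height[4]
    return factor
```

6

Transformed code:
def build(factor, y):
    handle(v)
    y = []
    for factor in total:
        if height <= v <= v:
            y.append(7 >= total)
    v = (height <= v) - (v > v)
    if y > total != v:
        y = y[y]
    else:
        y = y + 14
    y = v + 1
    height = height - height[4]
    return factor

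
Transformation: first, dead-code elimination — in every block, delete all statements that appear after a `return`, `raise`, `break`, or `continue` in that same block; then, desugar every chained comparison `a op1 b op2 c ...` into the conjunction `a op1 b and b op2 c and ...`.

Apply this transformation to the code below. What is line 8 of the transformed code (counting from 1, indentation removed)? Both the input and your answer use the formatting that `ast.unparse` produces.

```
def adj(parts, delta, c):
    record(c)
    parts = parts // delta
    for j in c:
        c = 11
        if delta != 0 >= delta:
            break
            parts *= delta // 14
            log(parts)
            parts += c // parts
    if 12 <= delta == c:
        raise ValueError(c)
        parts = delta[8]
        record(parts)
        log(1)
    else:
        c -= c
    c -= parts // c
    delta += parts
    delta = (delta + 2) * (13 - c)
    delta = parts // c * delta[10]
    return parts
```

Transformed code:
def adj(parts, delta, c):
    record(c)
    parts = parts // delta
    for j in c:
        c = 11
        if delta != 0 and 0 >= delta:
            break
    if 12 <= delta and delta == c:
        raise ValueError(c)
    else:
        c -= c
    c -= parts // c
    delta += parts
    delta = (delta + 2) * (13 - c)
    delta = parts // c * delta[10]
    return parts

if 12 <= delta and delta == c:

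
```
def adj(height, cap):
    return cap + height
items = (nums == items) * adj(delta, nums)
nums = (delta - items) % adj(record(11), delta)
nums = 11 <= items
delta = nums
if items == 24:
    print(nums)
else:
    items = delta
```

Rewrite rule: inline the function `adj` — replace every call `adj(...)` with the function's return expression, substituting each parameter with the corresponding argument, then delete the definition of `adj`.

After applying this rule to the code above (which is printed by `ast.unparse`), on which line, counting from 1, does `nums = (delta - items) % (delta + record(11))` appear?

2

Transformed code:
items = (nums == items) * (nums + delta)
nums = (delta - items) % (delta + record(11))
nums = 11 <= items
delta = nums
if items == 24:
    print(nums)
else:
    items = delta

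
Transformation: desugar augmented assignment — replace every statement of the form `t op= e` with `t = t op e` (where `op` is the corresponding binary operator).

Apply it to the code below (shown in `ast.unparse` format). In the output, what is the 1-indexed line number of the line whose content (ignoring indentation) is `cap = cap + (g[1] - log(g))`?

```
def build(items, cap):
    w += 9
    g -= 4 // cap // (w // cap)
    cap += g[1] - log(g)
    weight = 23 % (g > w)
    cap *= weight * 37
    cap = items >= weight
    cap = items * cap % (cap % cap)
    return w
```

Transformed code:
def build(items, cap):
    w = w + 9
    g = g - 4 // cap // (w // cap)
    cap = cap + (g[1] - log(g))
    weight = 23 % (g > w)
    cap = cap * (weight * 37)
    cap = items >= weight
    cap = items * cap % (cap % cap)
    return w

4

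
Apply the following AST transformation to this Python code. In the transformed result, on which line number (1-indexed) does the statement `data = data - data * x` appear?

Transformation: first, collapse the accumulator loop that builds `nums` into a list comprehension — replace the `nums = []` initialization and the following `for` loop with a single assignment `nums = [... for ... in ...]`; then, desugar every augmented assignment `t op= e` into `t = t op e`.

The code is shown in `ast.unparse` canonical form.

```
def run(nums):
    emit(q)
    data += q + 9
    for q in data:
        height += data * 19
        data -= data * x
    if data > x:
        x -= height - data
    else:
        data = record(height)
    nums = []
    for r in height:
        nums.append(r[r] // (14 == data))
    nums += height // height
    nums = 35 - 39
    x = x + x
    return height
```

6

Transformed code:
def run(nums):
    emit(q)
    data = data + (q + 9)
    for q in data:
        height = height + data * 19
        data = data - data * x
    if data > x:
        x = x - (height - data)
    else:
        data = record(height)
    nums = [r[r] // (14 == data) for r in height]
    nums = nums + height // height
    nums = 35 - 39
    x = x + x
    return height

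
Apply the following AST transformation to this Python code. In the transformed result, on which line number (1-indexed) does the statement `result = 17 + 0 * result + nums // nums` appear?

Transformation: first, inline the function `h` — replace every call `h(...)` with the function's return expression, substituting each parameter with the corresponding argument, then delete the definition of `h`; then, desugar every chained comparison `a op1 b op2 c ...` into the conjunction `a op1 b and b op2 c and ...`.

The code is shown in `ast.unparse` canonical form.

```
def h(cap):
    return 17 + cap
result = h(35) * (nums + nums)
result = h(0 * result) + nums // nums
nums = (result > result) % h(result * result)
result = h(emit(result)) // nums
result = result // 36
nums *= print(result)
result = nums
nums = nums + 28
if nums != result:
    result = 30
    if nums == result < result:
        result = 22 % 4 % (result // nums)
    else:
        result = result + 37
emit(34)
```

2

Transformed code:
result = (17 + 35) * (nums + nums)
result = 17 + 0 * result + nums // nums
nums = (result > result) % (17 + result * result)
result = (17 + emit(result)) // nums
result = result // 36
nums *= print(result)
result = nums
nums = nums + 28
if nums != result:
    result = 30
    if nums == result and result < result:
        result = 22 % 4 % (result // nums)
    else:
        result = result + 37
emit(34)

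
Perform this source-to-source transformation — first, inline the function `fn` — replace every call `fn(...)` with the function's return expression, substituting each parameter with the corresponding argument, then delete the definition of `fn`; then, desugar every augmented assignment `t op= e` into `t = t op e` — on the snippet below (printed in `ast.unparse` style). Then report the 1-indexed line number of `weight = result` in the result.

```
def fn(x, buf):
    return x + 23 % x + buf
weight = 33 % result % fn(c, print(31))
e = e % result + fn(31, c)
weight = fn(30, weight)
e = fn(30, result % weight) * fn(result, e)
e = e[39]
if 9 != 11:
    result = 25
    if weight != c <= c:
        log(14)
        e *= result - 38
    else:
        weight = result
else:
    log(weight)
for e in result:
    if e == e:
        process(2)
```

12

Transformed code:
weight = 33 % result % (c + 23 % c + print(31))
e = e % result + (31 + 23 % 31 + c)
weight = 30 + 23 % 30 + weight
e = (30 + 23 % 30 + result % weight) * (result + 23 % result + e)
e = e[39]
if 9 != 11:
    result = 25
    if weight != c <= c:
        log(14)
        e = e * (result - 38)
    else:
        weight = result
else:
    log(weight)
for e in result:
    if e == e:
        process(2)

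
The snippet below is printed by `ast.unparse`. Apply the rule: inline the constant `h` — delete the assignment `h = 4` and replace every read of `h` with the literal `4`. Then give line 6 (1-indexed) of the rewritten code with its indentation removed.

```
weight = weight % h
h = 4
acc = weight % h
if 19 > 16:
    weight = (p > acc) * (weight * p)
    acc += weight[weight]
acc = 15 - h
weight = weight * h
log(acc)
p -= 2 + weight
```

Transformed code:
weight = weight % 4
acc = weight % 4
if 19 > 16:
    weight = (p > acc) * (weight * p)
    acc += weight[weight]
acc = 15 - 4
weight = weight * 4
log(acc)
p -= 2 + weight

acc = 15 - 4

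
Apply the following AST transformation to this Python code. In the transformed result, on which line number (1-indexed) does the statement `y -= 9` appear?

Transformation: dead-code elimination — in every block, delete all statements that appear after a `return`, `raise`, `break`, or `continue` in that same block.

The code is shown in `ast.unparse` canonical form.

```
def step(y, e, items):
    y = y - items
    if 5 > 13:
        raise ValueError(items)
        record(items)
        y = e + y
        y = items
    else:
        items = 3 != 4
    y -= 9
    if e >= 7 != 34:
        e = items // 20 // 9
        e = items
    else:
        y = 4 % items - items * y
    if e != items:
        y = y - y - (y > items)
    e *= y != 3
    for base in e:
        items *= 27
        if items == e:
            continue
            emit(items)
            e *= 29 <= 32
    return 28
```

7

Transformed code:
def step(y, e, items):
    y = y - items
    if 5 > 13:
        raise ValueError(items)
    else:
        items = 3 != 4
    y -= 9
    if e >= 7 != 34:
        e = items // 20 // 9
        e = items
    else:
        y = 4 % items - items * y
    if e != items:
        y = y - y - (y > items)
    e *= y != 3
    for base in e:
        items *= 27
        if items == e:
            continue
    return 28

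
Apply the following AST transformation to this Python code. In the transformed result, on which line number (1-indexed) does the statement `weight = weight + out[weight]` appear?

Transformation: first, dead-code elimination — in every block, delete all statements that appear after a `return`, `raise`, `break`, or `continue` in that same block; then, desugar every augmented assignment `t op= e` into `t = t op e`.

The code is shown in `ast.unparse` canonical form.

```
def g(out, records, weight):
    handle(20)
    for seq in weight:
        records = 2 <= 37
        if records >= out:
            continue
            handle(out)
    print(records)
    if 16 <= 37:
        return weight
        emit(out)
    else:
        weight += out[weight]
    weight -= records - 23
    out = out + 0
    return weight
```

11

Transformed code:
def g(out, records, weight):
    handle(20)
    for seq in weight:
        records = 2 <= 37
        if records >= out:
            continue
    print(records)
    if 16 <= 37:
        return weight
    else:
        weight = weight + out[weight]
    weight = weight - (records - 23)
    out = out + 0
    return weight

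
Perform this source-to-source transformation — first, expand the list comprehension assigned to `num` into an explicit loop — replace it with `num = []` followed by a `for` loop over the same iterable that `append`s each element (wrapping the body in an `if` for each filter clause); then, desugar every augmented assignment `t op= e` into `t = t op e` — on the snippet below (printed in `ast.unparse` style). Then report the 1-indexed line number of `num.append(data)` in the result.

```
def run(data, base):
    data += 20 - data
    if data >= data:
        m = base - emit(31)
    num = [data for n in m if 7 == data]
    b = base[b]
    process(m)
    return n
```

Transformed code:
def run(data, base):
    data = data + (20 - data)
    if data >= data:
        m = base - emit(31)
    num = []
    for n in m:
        if 7 == data:
            num.append(data)
    b = base[b]
    process(m)
    return n

8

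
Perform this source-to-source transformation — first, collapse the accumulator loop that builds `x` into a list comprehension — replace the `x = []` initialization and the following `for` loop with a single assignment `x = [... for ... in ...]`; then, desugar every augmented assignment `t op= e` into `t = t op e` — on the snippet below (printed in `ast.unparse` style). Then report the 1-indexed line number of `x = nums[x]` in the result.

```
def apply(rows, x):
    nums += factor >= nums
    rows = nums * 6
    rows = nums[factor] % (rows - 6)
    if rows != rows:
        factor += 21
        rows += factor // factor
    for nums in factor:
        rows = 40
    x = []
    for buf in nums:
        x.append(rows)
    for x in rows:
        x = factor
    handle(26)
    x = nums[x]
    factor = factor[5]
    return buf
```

14

Transformed code:
def apply(rows, x):
    nums = nums + (factor >= nums)
    rows = nums * 6
    rows = nums[factor] % (rows - 6)
    if rows != rows:
        factor = factor + 21
        rows = rows + factor // factor
    for nums in factor:
        rows = 40
    x = [rows for buf in nums]
    for x in rows:
        x = factor
    handle(26)
    x = nums[x]
    factor = factor[5]
    return buf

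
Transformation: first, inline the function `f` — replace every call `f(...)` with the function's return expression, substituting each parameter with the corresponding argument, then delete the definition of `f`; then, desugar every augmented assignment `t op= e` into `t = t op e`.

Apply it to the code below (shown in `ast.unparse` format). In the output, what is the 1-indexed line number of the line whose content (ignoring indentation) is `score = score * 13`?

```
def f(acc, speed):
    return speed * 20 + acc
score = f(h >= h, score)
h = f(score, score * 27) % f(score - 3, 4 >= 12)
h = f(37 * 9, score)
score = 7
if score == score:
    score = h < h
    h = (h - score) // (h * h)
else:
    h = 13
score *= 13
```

10

Transformed code:
score = score * 20 + (h >= h)
h = (score * 27 * 20 + score) % ((4 >= 12) * 20 + (score - 3))
h = score * 20 + 37 * 9
score = 7
if score == score:
    score = h < h
    h = (h - score) // (h * h)
else:
    h = 13
score = score * 13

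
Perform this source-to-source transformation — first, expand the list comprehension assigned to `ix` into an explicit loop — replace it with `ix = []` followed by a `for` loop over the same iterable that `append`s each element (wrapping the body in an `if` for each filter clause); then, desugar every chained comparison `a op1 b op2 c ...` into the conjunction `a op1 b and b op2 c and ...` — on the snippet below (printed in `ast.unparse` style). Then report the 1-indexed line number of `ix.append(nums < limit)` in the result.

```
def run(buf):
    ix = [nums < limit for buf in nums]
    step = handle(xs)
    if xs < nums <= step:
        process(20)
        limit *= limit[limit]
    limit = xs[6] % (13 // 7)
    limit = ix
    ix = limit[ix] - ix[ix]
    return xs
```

Transformed code:
def run(buf):
    ix = []
    for buf in nums:
        ix.append(nums < limit)
    step = handle(xs)
    if xs < nums and nums <= step:
        process(20)
        limit *= limit[limit]
    limit = xs[6] % (13 // 7)
    limit = ix
    ix = limit[ix] - ix[ix]
    return xs

4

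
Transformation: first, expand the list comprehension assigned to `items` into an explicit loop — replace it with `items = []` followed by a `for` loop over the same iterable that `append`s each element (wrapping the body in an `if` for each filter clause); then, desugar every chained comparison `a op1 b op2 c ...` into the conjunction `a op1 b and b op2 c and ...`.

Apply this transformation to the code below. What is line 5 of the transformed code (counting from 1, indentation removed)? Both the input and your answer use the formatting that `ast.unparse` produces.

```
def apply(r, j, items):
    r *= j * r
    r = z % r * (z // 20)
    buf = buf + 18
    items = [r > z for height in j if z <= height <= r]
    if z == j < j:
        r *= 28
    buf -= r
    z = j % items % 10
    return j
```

items = []

Transformed code:
def apply(r, j, items):
    r *= j * r
    r = z % r * (z // 20)
    buf = buf + 18
    items = []
    for height in j:
        if z <= height and height <= r:
            items.append(r > z)
    if z == j and j < j:
        r *= 28
    buf -= r
    z = j % items % 10
    return j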